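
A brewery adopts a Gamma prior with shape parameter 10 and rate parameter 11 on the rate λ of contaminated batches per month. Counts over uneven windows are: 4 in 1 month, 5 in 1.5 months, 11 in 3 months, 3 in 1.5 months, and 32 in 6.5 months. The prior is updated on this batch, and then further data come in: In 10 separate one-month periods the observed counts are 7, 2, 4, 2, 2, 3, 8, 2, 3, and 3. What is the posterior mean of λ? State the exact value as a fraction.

202/69

Total count: 4 + 5 + 11 + 3 + 32 = 55.
Total exposure: 1 + 1.5 + 3 + 1.5 + 6.5 = 13.5 months.
After the first batch: Gamma(10 + 55, 11 + 13.5) = Gamma(65, 49/2).
Total count: 7 + 2 + 4 + 2 + 2 + 3 + 8 + 2 + 3 + 3 = 36.
Total exposure: 10 months.
After the second batch: Gamma(65 + 36, 49/2 + 10) = Gamma(101, 69/2).
Posterior mean = α'/β' = 101/(69/2) = 202/69.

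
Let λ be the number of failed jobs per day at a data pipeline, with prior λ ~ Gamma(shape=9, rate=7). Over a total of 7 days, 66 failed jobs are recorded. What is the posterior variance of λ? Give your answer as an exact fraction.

Total count 66 over total exposure 7 days.
Posterior: α' = 9 + 66 = 75, β' = 7 + 7 = 14.
Posterior variance = α'/β'² = 75/196.

75/196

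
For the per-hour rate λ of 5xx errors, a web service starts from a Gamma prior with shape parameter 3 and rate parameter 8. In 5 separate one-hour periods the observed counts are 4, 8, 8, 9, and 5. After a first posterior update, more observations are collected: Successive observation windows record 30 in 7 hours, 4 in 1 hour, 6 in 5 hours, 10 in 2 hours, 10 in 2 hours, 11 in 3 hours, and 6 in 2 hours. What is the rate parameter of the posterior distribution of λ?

Total count: 4 + 8 + 8 + 9 + 5 = 34.
Total exposure: 5 hours.
After the first batch: Gamma(3 + 34, 8 + 5) = Gamma(37, 13).
Total count: 30 + 4 + 6 + 10 + 10 + 11 + 6 = 77.
Total exposure: 7 + 1 + 5 + 2 + 2 + 3 + 2 = 22 hours.
After the second batch: Gamma(37 + 77, 13 + 22) = Gamma(114, 35).

35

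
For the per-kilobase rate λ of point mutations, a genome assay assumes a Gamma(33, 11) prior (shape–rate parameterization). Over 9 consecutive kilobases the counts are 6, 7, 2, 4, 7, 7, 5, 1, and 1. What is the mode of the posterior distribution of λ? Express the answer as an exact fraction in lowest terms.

18/5

Total count: 6 + 7 + 2 + 4 + 7 + 7 + 5 + 1 + 1 = 40.
Total exposure: 9 kilobases.
Posterior: α' = 33 + 40 = 73, β' = 11 + 9 = 20.
Posterior mode = (α'−1)/β' = 72/20 = 18/5.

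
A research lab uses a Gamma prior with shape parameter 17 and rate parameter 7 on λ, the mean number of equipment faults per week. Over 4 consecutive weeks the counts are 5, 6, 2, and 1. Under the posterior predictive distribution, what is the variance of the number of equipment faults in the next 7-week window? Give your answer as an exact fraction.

Total count: 5 + 6 + 2 + 1 = 14.
Total exposure: 4 weeks.
The Gamma prior is conjugate for the Poisson rate, so λ | data ~ Gamma(17+14, 7+4) = Gamma(31, 11).
The posterior predictive for a window of length T is Negative Binomial with variance T·α'·(β'+T)/β'² = 7·31·18/121 = 3906/121.

3906/121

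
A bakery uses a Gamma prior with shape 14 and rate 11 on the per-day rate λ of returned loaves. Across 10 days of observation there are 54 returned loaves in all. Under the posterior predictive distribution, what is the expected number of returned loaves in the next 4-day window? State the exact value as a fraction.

Total count 54 over total exposure 10 days.
Conjugate update: add total count to the shape and total exposure to the rate, giving Gamma(68, 21).
Predictive mean over a 4-day window = T·E[λ|data] = 4·68/21 = 272/21.

272/21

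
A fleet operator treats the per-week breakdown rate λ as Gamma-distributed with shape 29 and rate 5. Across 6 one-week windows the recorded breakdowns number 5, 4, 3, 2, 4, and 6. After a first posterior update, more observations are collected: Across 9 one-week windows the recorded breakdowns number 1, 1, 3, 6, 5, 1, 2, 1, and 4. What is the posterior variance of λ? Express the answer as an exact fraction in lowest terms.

Total count: 5 + 4 + 3 + 2 + 4 + 6 = 24.
Total exposure: 6 weeks.
After the first batch: Gamma(29 + 24, 5 + 6) = Gamma(53, 11).
Total count: 1 + 1 + 3 + 6 + 5 + 1 + 2 + 1 + 4 = 24.
Total exposure: 9 weeks.
After the second batch: Gamma(53 + 24, 11 + 9) = Gamma(77, 20).
Posterior variance = α'/β'² = 77/400.

77/400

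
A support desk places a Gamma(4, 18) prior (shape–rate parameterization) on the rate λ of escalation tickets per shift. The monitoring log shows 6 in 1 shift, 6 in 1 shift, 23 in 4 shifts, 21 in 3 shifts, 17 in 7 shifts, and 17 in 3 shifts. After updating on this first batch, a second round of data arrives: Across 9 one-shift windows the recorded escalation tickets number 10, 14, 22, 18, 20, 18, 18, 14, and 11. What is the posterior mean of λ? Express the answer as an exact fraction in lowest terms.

239/46

Total count: 6 + 6 + 23 + 21 + 17 + 17 = 90.
Total exposure: 1 + 1 + 4 + 3 + 7 + 3 = 19 shifts.
After the first batch: Gamma(4 + 90, 18 + 19) = Gamma(94, 37).
Total count: 10 + 14 + 22 + 18 + 20 + 18 + 18 + 14 + 11 = 145.
Total exposure: 9 shifts.
After the second batch: Gamma(94 + 145, 37 + 9) = Gamma(239, 46).
Posterior mean = α'/β' = 239/46.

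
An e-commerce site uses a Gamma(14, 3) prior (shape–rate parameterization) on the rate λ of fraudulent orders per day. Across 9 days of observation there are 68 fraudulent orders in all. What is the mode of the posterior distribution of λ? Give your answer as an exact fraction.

27/4

Total count 68 over total exposure 9 days.
The Gamma prior is conjugate for the Poisson rate, so λ | data ~ Gamma(14+68, 3+9) = Gamma(82, 12).
Posterior mode = (α'−1)/β' = 81/12 = 27/4.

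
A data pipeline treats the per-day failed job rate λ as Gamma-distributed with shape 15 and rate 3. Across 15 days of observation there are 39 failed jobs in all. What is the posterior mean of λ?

3

Total count 39 over total exposure 15 days.
Posterior: α' = 15 + 39 = 54, β' = 3 + 15 = 18.
Posterior mean = α'/β' = 54/18 = 3.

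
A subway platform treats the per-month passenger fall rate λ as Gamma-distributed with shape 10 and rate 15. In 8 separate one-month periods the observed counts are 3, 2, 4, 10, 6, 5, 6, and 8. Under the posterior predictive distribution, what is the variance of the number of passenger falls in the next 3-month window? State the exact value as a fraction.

4212/529

Total count: 3 + 2 + 4 + 10 + 6 + 5 + 6 + 8 = 44.
Total exposure: 8 months.
Conjugate update: add total count to the shape and total exposure to the rate, giving Gamma(54, 23).
The posterior predictive for a window of length T is Negative Binomial with variance T·α'·(β'+T)/β'² = 3·54·26/529 = 4212/529.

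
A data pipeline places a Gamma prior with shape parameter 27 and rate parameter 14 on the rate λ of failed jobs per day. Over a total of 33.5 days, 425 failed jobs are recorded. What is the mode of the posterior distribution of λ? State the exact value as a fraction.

902/95

Total count 425 over total exposure 33.5 days.
Conjugate update: add total count to the shape and total exposure to the rate, giving Gamma(452, 95/2).
Posterior mode = (α'−1)/β' = 451/(95/2) = 902/95.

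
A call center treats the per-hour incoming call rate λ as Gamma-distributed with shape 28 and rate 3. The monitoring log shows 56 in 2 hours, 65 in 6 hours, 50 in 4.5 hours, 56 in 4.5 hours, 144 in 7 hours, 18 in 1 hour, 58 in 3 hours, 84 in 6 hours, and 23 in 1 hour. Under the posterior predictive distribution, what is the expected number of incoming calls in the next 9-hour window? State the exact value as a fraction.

2619/19

Total count: 56 + 65 + 50 + 56 + 144 + 18 + 58 + 84 + 23 = 554.
Total exposure: 2 + 6 + 4.5 + 4.5 + 7 + 1 + 3 + 6 + 1 = 35 hours.
Gamma(α, β) with Poisson data over total exposure Σt gives posterior Gamma(α+Σx, β+Σt) = Gamma(582, 38).
Predictive mean over a 9-hour window = T·E[λ|data] = 9·582/38 = 2619/19.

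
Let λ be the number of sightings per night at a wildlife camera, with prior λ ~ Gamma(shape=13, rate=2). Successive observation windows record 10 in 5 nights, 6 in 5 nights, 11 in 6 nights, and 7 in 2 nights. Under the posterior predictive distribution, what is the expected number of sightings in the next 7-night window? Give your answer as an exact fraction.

329/20

Total count: 10 + 6 + 11 + 7 = 34.
Total exposure: 5 + 5 + 6 + 2 = 18 nights.
The Gamma prior is conjugate for the Poisson rate, so λ | data ~ Gamma(13+34, 2+18) = Gamma(47, 20).
Predictive mean over a 7-night window = T·E[λ|data] = 7·47/20 = 329/20.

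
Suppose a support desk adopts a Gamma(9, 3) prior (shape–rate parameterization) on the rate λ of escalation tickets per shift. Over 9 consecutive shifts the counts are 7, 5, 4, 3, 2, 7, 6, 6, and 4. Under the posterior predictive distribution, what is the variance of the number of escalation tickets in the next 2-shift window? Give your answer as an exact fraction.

Total count: 7 + 5 + 4 + 3 + 2 + 7 + 6 + 6 + 4 = 44.
Total exposure: 9 shifts.
The Gamma prior is conjugate for the Poisson rate, so λ | data ~ Gamma(9+44, 3+9) = Gamma(53, 12).
The posterior predictive for a window of length T is Negative Binomial with variance T·α'·(β'+T)/β'² = 2·53·14/144 = 371/36.

371/36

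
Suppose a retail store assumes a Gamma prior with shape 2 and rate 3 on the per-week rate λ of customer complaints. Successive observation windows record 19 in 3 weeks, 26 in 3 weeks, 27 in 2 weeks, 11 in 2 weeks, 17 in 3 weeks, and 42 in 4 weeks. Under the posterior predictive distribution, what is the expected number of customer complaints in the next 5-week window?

36

Total count: 19 + 26 + 27 + 11 + 17 + 42 = 142.
Total exposure: 3 + 3 + 2 + 2 + 3 + 4 = 17 weeks.
Gamma(α, β) with Poisson data over total exposure Σt gives posterior Gamma(α+Σx, β+Σt) = Gamma(144, 20).
Predictive mean over a 5-week window = T·E[λ|data] = 5·144/20 = 36.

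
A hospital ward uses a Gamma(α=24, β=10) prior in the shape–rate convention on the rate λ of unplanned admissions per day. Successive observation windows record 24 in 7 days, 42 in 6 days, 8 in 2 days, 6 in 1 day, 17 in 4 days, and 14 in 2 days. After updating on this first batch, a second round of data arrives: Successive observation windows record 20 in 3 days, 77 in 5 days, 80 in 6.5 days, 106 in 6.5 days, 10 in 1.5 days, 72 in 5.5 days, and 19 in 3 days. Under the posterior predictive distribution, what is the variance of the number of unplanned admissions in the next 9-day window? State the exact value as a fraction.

4152/49

Total count: 24 + 42 + 8 + 6 + 17 + 14 = 111.
Total exposure: 7 + 6 + 2 + 1 + 4 + 2 = 22 days.
After the first batch: Gamma(24 + 111, 10 + 22) = Gamma(135, 32).
Total count: 20 + 77 + 80 + 106 + 10 + 72 + 19 = 384.
Total exposure: 3 + 5 + 6.5 + 6.5 + 1.5 + 5.5 + 3 = 31 days.
After the second batch: Gamma(135 + 384, 32 + 31) = Gamma(519, 63).
The posterior predictive for a window of length T is Negative Binomial with variance T·α'·(β'+T)/β'² = 9·519·72/3969 = 4152/49.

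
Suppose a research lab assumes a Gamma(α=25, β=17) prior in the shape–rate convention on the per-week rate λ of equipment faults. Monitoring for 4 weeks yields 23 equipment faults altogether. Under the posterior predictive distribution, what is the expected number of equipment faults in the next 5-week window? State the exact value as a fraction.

80/7

Total count 23 over total exposure 4 weeks.
Conjugate update: add total count to the shape and total exposure to the rate, giving Gamma(48, 21).
Predictive mean over a 5-week window = T·E[λ|data] = 5·48/21 = 80/7.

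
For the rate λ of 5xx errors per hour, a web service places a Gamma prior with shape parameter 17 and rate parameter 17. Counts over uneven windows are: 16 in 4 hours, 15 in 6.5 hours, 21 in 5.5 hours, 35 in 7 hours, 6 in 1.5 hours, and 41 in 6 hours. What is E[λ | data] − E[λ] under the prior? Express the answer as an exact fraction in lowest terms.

Total count: 16 + 15 + 21 + 35 + 6 + 41 = 134.
Total exposure: 4 + 6.5 + 5.5 + 7 + 1.5 + 6 = 30.5 hours.
Conjugate update: add total count to the shape and total exposure to the rate, giving Gamma(151, 95/2).
Posterior mean = 151/(95/2) = 302/95; prior mean = 17/17 = 1. Difference = 302/95 − 1 = 207/95.

207/95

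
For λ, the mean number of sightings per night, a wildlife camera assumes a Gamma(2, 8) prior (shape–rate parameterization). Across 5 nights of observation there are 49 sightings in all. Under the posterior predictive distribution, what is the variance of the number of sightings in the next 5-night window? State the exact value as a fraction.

4590/169

Total count 49 over total exposure 5 nights.
The Gamma prior is conjugate for the Poisson rate, so λ | data ~ Gamma(2+49, 8+5) = Gamma(51, 13).
The posterior predictive for a window of length T is Negative Binomial with variance T·α'·(β'+T)/β'² = 5·51·18/169 = 4590/169.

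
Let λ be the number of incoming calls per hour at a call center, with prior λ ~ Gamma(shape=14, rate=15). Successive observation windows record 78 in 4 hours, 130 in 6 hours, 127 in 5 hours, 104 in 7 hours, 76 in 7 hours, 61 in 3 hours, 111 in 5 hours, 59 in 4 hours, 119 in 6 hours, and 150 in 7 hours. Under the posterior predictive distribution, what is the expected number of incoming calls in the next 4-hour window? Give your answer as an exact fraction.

1372/23

Total count: 78 + 130 + 127 + 104 + 76 + 61 + 111 + 59 + 119 + 150 = 1015.
Total exposure: 4 + 6 + 5 + 7 + 7 + 3 + 5 + 4 + 6 + 7 = 54 hours.
Conjugate update: add total count to the shape and total exposure to the rate, giving Gamma(1029, 69).
Predictive mean over a 4-hour window = T·E[λ|data] = 4·1029/69 = 1372/23.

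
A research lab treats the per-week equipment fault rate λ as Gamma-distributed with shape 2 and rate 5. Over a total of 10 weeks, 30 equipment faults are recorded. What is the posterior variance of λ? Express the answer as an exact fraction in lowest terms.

32/225

Total count 30 over total exposure 10 weeks.
Conjugate update: add total count to the shape and total exposure to the rate, giving Gamma(32, 15).
Posterior variance = α'/β'² = 32/225.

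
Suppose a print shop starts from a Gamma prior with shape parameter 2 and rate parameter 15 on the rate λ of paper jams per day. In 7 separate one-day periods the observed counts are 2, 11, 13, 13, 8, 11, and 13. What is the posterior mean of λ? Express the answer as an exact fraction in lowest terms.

73/22

Total count: 2 + 11 + 13 + 13 + 8 + 11 + 13 = 71.
Total exposure: 7 days.
Conjugate update: add total count to the shape and total exposure to the rate, giving Gamma(73, 22).
Posterior mean = α'/β' = 73/22.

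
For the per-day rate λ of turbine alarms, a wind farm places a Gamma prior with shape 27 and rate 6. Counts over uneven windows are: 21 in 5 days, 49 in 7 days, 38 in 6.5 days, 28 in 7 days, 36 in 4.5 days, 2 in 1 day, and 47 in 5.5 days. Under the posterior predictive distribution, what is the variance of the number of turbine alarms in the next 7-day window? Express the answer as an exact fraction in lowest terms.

343728/7225

Total count: 21 + 49 + 38 + 28 + 36 + 2 + 47 = 221.
Total exposure: 5 + 7 + 6.5 + 7 + 4.5 + 1 + 5.5 = 36.5 days.
Posterior: α' = 27 + 221 = 248, β' = 6 + 36.5 = 85/2.
The posterior predictive for a window of length T is Negative Binomial with variance T·α'·(β'+T)/β'² = 7·248·(99/2)/(7225/4) = 343728/7225.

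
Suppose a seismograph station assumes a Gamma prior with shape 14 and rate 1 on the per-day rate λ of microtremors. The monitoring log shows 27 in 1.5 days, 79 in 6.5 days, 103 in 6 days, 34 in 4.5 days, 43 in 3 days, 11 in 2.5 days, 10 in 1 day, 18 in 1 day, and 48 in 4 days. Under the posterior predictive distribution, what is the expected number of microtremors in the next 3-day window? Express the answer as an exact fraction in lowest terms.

1161/31

Total count: 27 + 79 + 103 + 34 + 43 + 11 + 10 + 18 + 48 = 373.
Total exposure: 1.5 + 6.5 + 6 + 4.5 + 3 + 2.5 + 1 + 1 + 4 = 30 days.
Posterior: α' = 14 + 373 = 387, β' = 1 + 30 = 31.
Predictive mean over a 3-day window = T·E[λ|data] = 3·387/31 = 1161/31.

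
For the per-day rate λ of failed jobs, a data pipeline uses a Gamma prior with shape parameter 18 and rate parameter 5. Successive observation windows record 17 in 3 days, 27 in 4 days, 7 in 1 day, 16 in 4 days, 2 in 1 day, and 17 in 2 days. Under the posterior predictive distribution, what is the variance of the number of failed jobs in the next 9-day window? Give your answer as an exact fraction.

3393/50

Total count: 17 + 27 + 7 + 16 + 2 + 17 = 86.
Total exposure: 3 + 4 + 1 + 4 + 1 + 2 = 15 days.
By Gamma–Poisson conjugacy, the posterior is Gamma(α + Σx, β + Σt) = Gamma(18 + 86, 5 + 15) = Gamma(104, 20).
The posterior predictive for a window of length T is Negative Binomial with variance T·α'·(β'+T)/β'² = 9·104·29/400 = 3393/50.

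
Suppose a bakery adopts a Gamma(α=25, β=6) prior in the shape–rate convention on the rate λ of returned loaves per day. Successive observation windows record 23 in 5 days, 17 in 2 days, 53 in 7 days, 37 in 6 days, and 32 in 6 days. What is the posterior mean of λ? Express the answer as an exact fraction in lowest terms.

187/32

Total count: 23 + 17 + 53 + 37 + 32 = 162.
Total exposure: 5 + 2 + 7 + 6 + 6 = 26 days.
Gamma(α, β) with Poisson data over total exposure Σt gives posterior Gamma(α+Σx, β+Σt) = Gamma(187, 32).
Posterior mean = α'/β' = 187/32.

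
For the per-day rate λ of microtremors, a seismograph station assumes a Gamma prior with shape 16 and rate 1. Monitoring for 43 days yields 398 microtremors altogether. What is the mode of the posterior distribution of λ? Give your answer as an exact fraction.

Total count 398 over total exposure 43 days.
Posterior: α' = 16 + 398 = 414, β' = 1 + 43 = 44.
Posterior mode = (α'−1)/β' = 413/44.

413/44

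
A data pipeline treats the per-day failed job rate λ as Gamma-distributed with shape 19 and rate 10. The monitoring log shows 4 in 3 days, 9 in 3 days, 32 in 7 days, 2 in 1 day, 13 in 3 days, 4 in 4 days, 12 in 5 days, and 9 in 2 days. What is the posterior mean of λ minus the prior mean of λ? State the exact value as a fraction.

159/190

Total count: 4 + 9 + 32 + 2 + 13 + 4 + 12 + 9 = 85.
Total exposure: 3 + 3 + 7 + 1 + 3 + 4 + 5 + 2 = 28 days.
The Gamma prior is conjugate for the Poisson rate, so λ | data ~ Gamma(19+85, 10+28) = Gamma(104, 38).
Posterior mean = 104/38 = 52/19; prior mean = 19/10 = 19/10. Difference = 52/19 − 19/10 = 159/190.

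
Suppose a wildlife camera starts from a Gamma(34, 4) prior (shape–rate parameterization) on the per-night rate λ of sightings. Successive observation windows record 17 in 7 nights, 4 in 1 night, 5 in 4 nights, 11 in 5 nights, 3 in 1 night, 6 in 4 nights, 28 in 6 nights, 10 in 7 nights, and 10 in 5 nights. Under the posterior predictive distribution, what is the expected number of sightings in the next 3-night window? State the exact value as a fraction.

Total count: 17 + 4 + 5 + 11 + 3 + 6 + 28 + 10 + 10 = 94.
Total exposure: 7 + 1 + 4 + 5 + 1 + 4 + 6 + 7 + 5 = 40 nights.
By Gamma–Poisson conjugacy, the posterior is Gamma(α + Σx, β + Σt) = Gamma(34 + 94, 4 + 40) = Gamma(128, 44).
Predictive mean over a 3-night window = T·E[λ|data] = 3·128/44 = 96/11.

96/11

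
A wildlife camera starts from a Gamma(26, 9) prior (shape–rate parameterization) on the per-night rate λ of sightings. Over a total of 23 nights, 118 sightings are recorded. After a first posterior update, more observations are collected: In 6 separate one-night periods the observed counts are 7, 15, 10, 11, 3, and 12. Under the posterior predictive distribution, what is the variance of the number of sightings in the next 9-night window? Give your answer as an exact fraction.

Total count 118 over total exposure 23 nights.
After the first batch: Gamma(26 + 118, 9 + 23) = Gamma(144, 32).
Total count: 7 + 15 + 10 + 11 + 3 + 12 = 58.
Total exposure: 6 nights.
After the second batch: Gamma(144 + 58, 32 + 6) = Gamma(202, 38).
The posterior predictive for a window of length T is Negative Binomial with variance T·α'·(β'+T)/β'² = 9·202·47/1444 = 42723/722.

42723/722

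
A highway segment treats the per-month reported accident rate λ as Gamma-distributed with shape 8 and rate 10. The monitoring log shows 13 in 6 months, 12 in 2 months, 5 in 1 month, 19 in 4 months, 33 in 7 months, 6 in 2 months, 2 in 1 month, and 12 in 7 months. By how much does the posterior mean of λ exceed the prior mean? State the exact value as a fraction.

39/20

Total count: 13 + 12 + 5 + 19 + 33 + 6 + 2 + 12 = 102.
Total exposure: 6 + 2 + 1 + 4 + 7 + 2 + 1 + 7 = 30 months.
The Gamma prior is conjugate for the Poisson rate, so λ | data ~ Gamma(8+102, 10+30) = Gamma(110, 40).
Posterior mean = 110/40 = 11/4; prior mean = 8/10 = 4/5. Difference = 11/4 − 4/5 = 39/20.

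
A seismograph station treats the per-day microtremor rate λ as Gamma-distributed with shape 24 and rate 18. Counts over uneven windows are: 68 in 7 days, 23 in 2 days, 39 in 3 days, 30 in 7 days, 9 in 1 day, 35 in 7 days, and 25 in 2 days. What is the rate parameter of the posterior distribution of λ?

47

Total count: 68 + 23 + 39 + 30 + 9 + 35 + 25 = 229.
Total exposure: 7 + 2 + 3 + 7 + 1 + 7 + 2 = 29 days.
Posterior: α' = 24 + 229 = 253, β' = 18 + 29 = 47.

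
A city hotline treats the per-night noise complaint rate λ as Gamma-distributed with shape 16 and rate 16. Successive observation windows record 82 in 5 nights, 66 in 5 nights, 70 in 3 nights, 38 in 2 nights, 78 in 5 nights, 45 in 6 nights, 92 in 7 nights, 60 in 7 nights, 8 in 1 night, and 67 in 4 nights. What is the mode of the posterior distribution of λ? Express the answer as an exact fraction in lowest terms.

621/61

Total count: 82 + 66 + 70 + 38 + 78 + 45 + 92 + 60 + 8 + 67 = 606.
Total exposure: 5 + 5 + 3 + 2 + 5 + 6 + 7 + 7 + 1 + 4 = 45 nights.
Gamma(α, β) with Poisson data over total exposure Σt gives posterior Gamma(α+Σx, β+Σt) = Gamma(622, 61).
Posterior mode = (α'−1)/β' = 621/61.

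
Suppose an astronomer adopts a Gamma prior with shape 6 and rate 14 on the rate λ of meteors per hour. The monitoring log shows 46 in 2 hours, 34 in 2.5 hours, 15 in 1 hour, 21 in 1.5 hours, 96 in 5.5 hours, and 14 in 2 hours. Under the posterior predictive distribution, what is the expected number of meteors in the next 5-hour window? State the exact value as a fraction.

Total count: 46 + 34 + 15 + 21 + 96 + 14 = 226.
Total exposure: 2 + 2.5 + 1 + 1.5 + 5.5 + 2 = 14.5 hours.
By Gamma–Poisson conjugacy, the posterior is Gamma(α + Σx, β + Σt) = Gamma(6 + 226, 14 + 14.5) = Gamma(232, 57/2).
Predictive mean over a 5-hour window = T·E[λ|data] = 5·232/(57/2) = 2320/57.

2320/57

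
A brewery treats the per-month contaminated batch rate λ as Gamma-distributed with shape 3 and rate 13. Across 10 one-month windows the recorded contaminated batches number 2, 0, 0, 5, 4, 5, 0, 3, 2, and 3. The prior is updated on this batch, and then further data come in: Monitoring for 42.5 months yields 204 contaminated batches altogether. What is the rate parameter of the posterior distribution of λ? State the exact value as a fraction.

131/2

Total count: 2 + 0 + 0 + 5 + 4 + 5 + 0 + 3 + 2 + 3 = 24.
Total exposure: 10 months.
After the first batch: Gamma(3 + 24, 13 + 10) = Gamma(27, 23).
Total count 204 over total exposure 42.5 months.
After the second batch: Gamma(27 + 204, 23 + 42.5) = Gamma(231, 131/2).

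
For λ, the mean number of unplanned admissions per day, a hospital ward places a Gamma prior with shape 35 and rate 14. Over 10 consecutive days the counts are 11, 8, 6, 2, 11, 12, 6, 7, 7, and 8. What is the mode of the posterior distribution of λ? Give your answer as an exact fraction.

14/3

Total count: 11 + 8 + 6 + 2 + 11 + 12 + 6 + 7 + 7 + 8 = 78.
Total exposure: 10 days.
Gamma(α, β) with Poisson data over total exposure Σt gives posterior Gamma(α+Σx, β+Σt) = Gamma(113, 24).
Posterior mode = (α'−1)/β' = 112/24 = 14/3.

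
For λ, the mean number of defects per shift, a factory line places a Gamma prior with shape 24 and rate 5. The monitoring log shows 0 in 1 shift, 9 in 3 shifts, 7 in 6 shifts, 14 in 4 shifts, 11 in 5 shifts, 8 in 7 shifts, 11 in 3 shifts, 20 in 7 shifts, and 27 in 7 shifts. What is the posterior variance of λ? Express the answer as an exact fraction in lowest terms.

Total count: 0 + 9 + 7 + 14 + 11 + 8 + 11 + 20 + 27 = 107.
Total exposure: 1 + 3 + 6 + 4 + 5 + 7 + 3 + 7 + 7 = 43 shifts.
By Gamma–Poisson conjugacy, the posterior is Gamma(α + Σx, β + Σt) = Gamma(24 + 107, 5 + 43) = Gamma(131, 48).
Posterior variance = α'/β'² = 131/2304.

131/2304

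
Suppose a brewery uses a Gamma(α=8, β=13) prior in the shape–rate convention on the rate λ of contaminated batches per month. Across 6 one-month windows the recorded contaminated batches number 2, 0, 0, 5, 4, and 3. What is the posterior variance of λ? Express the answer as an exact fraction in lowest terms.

Total count: 2 + 0 + 0 + 5 + 4 + 3 = 14.
Total exposure: 6 months.
Posterior: α' = 8 + 14 = 22, β' = 13 + 6 = 19.
Posterior variance = α'/β'² = 22/361.

22/361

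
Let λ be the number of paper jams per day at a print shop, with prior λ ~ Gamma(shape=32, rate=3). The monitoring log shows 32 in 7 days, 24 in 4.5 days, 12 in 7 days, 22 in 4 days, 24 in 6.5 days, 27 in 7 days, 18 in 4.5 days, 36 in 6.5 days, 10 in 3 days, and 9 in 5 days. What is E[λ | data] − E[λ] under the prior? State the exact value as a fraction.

-559/87

Total count: 32 + 24 + 12 + 22 + 24 + 27 + 18 + 36 + 10 + 9 = 214.
Total exposure: 7 + 4.5 + 7 + 4 + 6.5 + 7 + 4.5 + 6.5 + 3 + 5 = 55 days.
By Gamma–Poisson conjugacy, the posterior is Gamma(α + Σx, β + Σt) = Gamma(32 + 214, 3 + 55) = Gamma(246, 58).
Posterior mean = 246/58 = 123/29; prior mean = 32/3 = 32/3. Difference = 123/29 − 32/3 = -559/87.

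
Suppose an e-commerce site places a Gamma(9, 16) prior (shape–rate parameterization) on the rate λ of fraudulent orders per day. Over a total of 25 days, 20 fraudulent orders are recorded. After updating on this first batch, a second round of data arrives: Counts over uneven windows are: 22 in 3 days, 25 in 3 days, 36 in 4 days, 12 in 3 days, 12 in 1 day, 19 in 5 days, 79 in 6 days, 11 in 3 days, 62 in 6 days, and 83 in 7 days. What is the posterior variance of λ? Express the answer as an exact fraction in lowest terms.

Total count 20 over total exposure 25 days.
After the first batch: Gamma(9 + 20, 16 + 25) = Gamma(29, 41).
Total count: 22 + 25 + 36 + 12 + 12 + 19 + 79 + 11 + 62 + 83 = 361.
Total exposure: 3 + 3 + 4 + 3 + 1 + 5 + 6 + 3 + 6 + 7 = 41 days.
After the second batch: Gamma(29 + 361, 41 + 41) = Gamma(390, 82).
Posterior variance = α'/β'² = 390/6724 = 195/3362.

195/3362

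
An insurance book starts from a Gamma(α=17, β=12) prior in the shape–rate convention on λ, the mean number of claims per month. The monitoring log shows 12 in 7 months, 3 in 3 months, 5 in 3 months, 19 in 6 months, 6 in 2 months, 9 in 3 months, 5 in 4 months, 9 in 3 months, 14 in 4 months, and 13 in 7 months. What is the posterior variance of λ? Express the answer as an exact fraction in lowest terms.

28/729

Total count: 12 + 3 + 5 + 19 + 6 + 9 + 5 + 9 + 14 + 13 = 95.
Total exposure: 7 + 3 + 3 + 6 + 2 + 3 + 4 + 3 + 4 + 7 = 42 months.
By Gamma–Poisson conjugacy, the posterior is Gamma(α + Σx, β + Σt) = Gamma(17 + 95, 12 + 42) = Gamma(112, 54).
Posterior variance = α'/β'² = 112/2916 = 28/729.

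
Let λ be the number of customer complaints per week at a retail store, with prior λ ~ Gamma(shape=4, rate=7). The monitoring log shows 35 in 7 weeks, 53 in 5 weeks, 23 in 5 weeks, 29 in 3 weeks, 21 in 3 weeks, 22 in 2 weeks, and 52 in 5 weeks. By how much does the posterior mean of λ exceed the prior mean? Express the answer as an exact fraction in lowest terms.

1525/259

Total count: 35 + 53 + 23 + 29 + 21 + 22 + 52 = 235.
Total exposure: 7 + 5 + 5 + 3 + 3 + 2 + 5 = 30 weeks.
Posterior: α' = 4 + 235 = 239, β' = 7 + 30 = 37.
Posterior mean = 239/37 = 239/37; prior mean = 4/7 = 4/7. Difference = 239/37 − 4/7 = 1525/259.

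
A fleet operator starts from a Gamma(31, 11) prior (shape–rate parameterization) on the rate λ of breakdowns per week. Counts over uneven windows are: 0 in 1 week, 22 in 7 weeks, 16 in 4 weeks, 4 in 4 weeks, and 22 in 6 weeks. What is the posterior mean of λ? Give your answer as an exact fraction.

95/33

Total count: 0 + 22 + 16 + 4 + 22 = 64.
Total exposure: 1 + 7 + 4 + 4 + 6 = 22 weeks.
Conjugate update: add total count to the shape and total exposure to the rate, giving Gamma(95, 33).
Posterior mean = α'/β' = 95/33.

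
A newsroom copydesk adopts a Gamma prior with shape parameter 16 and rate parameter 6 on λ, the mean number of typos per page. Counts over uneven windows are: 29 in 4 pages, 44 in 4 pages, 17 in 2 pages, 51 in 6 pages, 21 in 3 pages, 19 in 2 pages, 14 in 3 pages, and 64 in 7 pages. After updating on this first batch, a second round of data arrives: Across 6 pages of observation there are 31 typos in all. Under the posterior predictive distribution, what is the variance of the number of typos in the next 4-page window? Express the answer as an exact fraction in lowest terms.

Total count: 29 + 44 + 17 + 51 + 21 + 19 + 14 + 64 = 259.
Total exposure: 4 + 4 + 2 + 6 + 3 + 2 + 3 + 7 = 31 pages.
After the first batch: Gamma(16 + 259, 6 + 31) = Gamma(275, 37).
Total count 31 over total exposure 6 pages.
After the second batch: Gamma(275 + 31, 37 + 6) = Gamma(306, 43).
The posterior predictive for a window of length T is Negative Binomial with variance T·α'·(β'+T)/β'² = 4·306·47/1849 = 57528/1849.

57528/1849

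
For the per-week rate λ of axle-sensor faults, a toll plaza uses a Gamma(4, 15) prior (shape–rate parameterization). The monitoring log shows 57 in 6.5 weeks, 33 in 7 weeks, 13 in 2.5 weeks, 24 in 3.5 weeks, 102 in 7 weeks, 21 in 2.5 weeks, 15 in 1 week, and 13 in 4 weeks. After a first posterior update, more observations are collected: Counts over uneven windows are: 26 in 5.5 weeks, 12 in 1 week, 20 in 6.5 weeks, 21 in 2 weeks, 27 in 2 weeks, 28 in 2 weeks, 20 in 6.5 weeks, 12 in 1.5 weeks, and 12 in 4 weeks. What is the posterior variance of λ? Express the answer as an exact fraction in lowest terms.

Total count: 57 + 33 + 13 + 24 + 102 + 21 + 15 + 13 = 278.
Total exposure: 6.5 + 7 + 2.5 + 3.5 + 7 + 2.5 + 1 + 4 = 34 weeks.
After the first batch: Gamma(4 + 278, 15 + 34) = Gamma(282, 49).
Total count: 26 + 12 + 20 + 21 + 27 + 28 + 20 + 12 + 12 = 178.
Total exposure: 5.5 + 1 + 6.5 + 2 + 2 + 2 + 6.5 + 1.5 + 4 = 31 weeks.
After the second batch: Gamma(282 + 178, 49 + 31) = Gamma(460, 80).
Posterior variance = α'/β'² = 460/6400 = 23/320.

23/320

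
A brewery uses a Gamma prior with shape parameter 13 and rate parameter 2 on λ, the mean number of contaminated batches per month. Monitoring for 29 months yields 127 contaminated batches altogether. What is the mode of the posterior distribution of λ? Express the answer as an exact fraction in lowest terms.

139/31

Total count 127 over total exposure 29 months.
Gamma(α, β) with Poisson data over total exposure Σt gives posterior Gamma(α+Σx, β+Σt) = Gamma(140, 31).
Posterior mode = (α'−1)/β' = 139/31.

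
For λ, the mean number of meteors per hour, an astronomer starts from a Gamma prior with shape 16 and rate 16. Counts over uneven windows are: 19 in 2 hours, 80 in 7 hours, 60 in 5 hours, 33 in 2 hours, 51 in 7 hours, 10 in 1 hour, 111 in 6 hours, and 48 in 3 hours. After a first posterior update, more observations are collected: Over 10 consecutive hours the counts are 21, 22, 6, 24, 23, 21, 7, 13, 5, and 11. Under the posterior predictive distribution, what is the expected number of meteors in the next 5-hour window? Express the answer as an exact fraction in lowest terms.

2905/59

Total count: 19 + 80 + 60 + 33 + 51 + 10 + 111 + 48 = 412.
Total exposure: 2 + 7 + 5 + 2 + 7 + 1 + 6 + 3 = 33 hours.
After the first batch: Gamma(16 + 412, 16 + 33) = Gamma(428, 49).
Total count: 21 + 22 + 6 + 24 + 23 + 21 + 7 + 13 + 5 + 11 = 153.
Total exposure: 10 hours.
After the second batch: Gamma(428 + 153, 49 + 10) = Gamma(581, 59).
Predictive mean over a 5-hour window = T·E[λ|data] = 5·581/59 = 2905/59.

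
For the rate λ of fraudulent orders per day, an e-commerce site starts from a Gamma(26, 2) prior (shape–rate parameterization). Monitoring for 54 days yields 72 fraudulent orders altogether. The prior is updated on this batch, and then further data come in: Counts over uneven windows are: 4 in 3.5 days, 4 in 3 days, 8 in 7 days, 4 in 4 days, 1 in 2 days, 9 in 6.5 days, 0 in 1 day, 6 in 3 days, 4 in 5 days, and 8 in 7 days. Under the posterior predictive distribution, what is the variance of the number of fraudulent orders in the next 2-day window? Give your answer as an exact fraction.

7300/2401

Total count 72 over total exposure 54 days.
After the first batch: Gamma(26 + 72, 2 + 54) = Gamma(98, 56).
Total count: 4 + 4 + 8 + 4 + 1 + 9 + 0 + 6 + 4 + 8 = 48.
Total exposure: 3.5 + 3 + 7 + 4 + 2 + 6.5 + 1 + 3 + 5 + 7 = 42 days.
After the second batch: Gamma(98 + 48, 56 + 42) = Gamma(146, 98).
The posterior predictive for a window of length T is Negative Binomial with variance T·α'·(β'+T)/β'² = 2·146·100/9604 = 7300/2401.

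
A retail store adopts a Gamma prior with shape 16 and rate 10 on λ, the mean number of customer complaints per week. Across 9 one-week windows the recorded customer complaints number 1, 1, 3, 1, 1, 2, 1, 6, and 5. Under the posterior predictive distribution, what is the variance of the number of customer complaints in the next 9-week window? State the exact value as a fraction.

Total count: 1 + 1 + 3 + 1 + 1 + 2 + 1 + 6 + 5 = 21.
Total exposure: 9 weeks.
Gamma(α, β) with Poisson data over total exposure Σt gives posterior Gamma(α+Σx, β+Σt) = Gamma(37, 19).
The posterior predictive for a window of length T is Negative Binomial with variance T·α'·(β'+T)/β'² = 9·37·28/361 = 9324/361.

9324/361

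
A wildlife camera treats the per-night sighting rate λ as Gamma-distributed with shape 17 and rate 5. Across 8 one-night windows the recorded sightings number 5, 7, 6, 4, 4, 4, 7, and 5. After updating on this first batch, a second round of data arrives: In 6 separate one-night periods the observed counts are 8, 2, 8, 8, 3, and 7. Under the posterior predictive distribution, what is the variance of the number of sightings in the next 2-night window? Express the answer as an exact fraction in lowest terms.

210/19

Total count: 5 + 7 + 6 + 4 + 4 + 4 + 7 + 5 = 42.
Total exposure: 8 nights.
After the first batch: Gamma(17 + 42, 5 + 8) = Gamma(59, 13).
Total count: 8 + 2 + 8 + 8 + 3 + 7 = 36.
Total exposure: 6 nights.
After the second batch: Gamma(59 + 36, 13 + 6) = Gamma(95, 19).
The posterior predictive for a window of length T is Negative Binomial with variance T·α'·(β'+T)/β'² = 2·95·21/361 = 210/19.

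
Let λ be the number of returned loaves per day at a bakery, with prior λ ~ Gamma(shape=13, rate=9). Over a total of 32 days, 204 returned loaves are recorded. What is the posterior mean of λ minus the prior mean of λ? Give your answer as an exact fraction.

Total count 204 over total exposure 32 days.
Conjugate update: add total count to the shape and total exposure to the rate, giving Gamma(217, 41).
Posterior mean = 217/41 = 217/41; prior mean = 13/9 = 13/9. Difference = 217/41 − 13/9 = 1420/369.

1420/369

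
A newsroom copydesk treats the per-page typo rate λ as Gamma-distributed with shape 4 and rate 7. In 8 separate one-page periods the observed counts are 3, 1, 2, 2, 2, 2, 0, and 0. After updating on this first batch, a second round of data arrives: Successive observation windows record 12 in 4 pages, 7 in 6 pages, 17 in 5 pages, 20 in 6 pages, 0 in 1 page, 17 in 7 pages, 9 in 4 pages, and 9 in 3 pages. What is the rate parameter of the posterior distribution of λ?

Total count: 3 + 1 + 2 + 2 + 2 + 2 + 0 + 0 = 12.
Total exposure: 8 pages.
After the first batch: Gamma(4 + 12, 7 + 8) = Gamma(16, 15).
Total count: 12 + 7 + 17 + 20 + 0 + 17 + 9 + 9 = 91.
Total exposure: 4 + 6 + 5 + 6 + 1 + 7 + 4 + 3 = 36 pages.
After the second batch: Gamma(16 + 91, 15 + 36) = Gamma(107, 51).

51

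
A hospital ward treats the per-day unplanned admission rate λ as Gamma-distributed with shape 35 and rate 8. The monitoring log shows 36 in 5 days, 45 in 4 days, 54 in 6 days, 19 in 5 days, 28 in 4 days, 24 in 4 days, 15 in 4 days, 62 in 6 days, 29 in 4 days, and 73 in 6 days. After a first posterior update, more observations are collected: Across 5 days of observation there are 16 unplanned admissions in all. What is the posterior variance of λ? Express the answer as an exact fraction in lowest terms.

436/3721

Total count: 36 + 45 + 54 + 19 + 28 + 24 + 15 + 62 + 29 + 73 = 385.
Total exposure: 5 + 4 + 6 + 5 + 4 + 4 + 4 + 6 + 4 + 6 = 48 days.
After the first batch: Gamma(35 + 385, 8 + 48) = Gamma(420, 56).
Total count 16 over total exposure 5 days.
After the second batch: Gamma(420 + 16, 56 + 5) = Gamma(436, 61).
Posterior variance = α'/β'² = 436/3721.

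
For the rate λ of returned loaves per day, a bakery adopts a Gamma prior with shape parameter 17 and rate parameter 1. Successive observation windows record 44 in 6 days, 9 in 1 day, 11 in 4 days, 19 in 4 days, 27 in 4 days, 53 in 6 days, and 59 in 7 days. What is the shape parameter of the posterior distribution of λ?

Total count: 44 + 9 + 11 + 19 + 27 + 53 + 59 = 222.
Total exposure: 6 + 1 + 4 + 4 + 4 + 6 + 7 = 32 days.
Posterior: α' = 17 + 222 = 239, β' = 1 + 32 = 33.

239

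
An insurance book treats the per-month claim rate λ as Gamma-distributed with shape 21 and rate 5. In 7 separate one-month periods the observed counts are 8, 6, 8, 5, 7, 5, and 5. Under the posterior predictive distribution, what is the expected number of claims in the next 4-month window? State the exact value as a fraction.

65/3

Total count: 8 + 6 + 8 + 5 + 7 + 5 + 5 = 44.
Total exposure: 7 months.
Conjugate update: add total count to the shape and total exposure to the rate, giving Gamma(65, 12).
Predictive mean over a 4-month window = T·E[λ|data] = 4·65/12 = 65/3.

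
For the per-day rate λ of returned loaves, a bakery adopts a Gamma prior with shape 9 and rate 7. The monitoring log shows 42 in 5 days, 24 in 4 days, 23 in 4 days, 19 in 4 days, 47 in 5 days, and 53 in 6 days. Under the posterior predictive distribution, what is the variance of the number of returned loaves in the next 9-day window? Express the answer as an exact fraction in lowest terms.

12276/175

Total count: 42 + 24 + 23 + 19 + 47 + 53 = 208.
Total exposure: 5 + 4 + 4 + 4 + 5 + 6 = 28 days.
The Gamma prior is conjugate for the Poisson rate, so λ | data ~ Gamma(9+208, 7+28) = Gamma(217, 35).
The posterior predictive for a window of length T is Negative Binomial with variance T·α'·(β'+T)/β'² = 9·217·44/1225 = 12276/175.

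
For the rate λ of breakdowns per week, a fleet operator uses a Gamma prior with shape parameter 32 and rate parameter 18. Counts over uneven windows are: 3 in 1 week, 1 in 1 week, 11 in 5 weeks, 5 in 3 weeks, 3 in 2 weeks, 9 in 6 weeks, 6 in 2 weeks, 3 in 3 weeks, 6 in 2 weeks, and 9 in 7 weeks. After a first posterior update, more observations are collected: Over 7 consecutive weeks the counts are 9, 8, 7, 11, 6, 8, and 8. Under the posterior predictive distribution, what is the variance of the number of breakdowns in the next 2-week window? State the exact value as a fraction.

17110/3249

Total count: 3 + 1 + 11 + 5 + 3 + 9 + 6 + 3 + 6 + 9 = 56.
Total exposure: 1 + 1 + 5 + 3 + 2 + 6 + 2 + 3 + 2 + 7 = 32 weeks.
After the first batch: Gamma(32 + 56, 18 + 32) = Gamma(88, 50).
Total count: 9 + 8 + 7 + 11 + 6 + 8 + 8 = 57.
Total exposure: 7 weeks.
After the second batch: Gamma(88 + 57, 50 + 7) = Gamma(145, 57).
The posterior predictive for a window of length T is Negative Binomial with variance T·α'·(β'+T)/β'² = 2·145·59/3249 = 17110/3249.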